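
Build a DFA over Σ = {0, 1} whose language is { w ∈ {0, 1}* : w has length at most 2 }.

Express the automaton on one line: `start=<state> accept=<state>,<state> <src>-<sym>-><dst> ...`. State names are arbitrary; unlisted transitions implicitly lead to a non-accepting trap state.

start=A accept=A,B,C A-0->B A-1->B B-0->C B-1->C C-0->D C-1->D D-0->D D-1->D

Count input length up to 3: every symbol moves from A toward D, which means 'more than 2' and absorbs. Accept from {A, B, C}.
A 4-state machine:
       0  1 
>* A   B  B 
 * B   C  C 
 * C   D  D 
   D   D  D 
(> = start, * = accepting)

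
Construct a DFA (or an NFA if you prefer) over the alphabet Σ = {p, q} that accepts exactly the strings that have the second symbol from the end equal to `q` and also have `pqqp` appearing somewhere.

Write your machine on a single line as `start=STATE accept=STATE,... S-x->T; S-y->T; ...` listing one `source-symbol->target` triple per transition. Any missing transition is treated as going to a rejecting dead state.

Build one automaton per condition and run them in lockstep. One (7 states) tracks the last 2 symbols read; the other (5 states) tracks whether and how much of `pqqp` has been seen. Each combined state is a pair, one component from each; accept when both components accept. After merging equivalent states the machine shrinks.
With 8 states:
       p  q 
>  A   B  A 
   B   B  C 
   C   B  D 
   D   E  A 
 * E   F  G 
   F   F  G 
   G   E  H 
 * H   E  H 
(> = start, * = accepting)

start=A; accept=E,H; A-p->B; A-q->A; B-p->B; B-q->C; C-p->B; C-q->D; D-p->E; D-q->A; E-p->F; E-q->G; F-p->F; F-q->G; G-p->E; G-q->H; H-p->E; H-q->H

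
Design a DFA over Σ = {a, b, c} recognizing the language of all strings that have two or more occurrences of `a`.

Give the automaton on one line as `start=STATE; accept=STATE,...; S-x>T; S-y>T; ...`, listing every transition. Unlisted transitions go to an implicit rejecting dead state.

Only the number of `a`s matters, and only up to 3. Make a chain S0 → S1 → S2 → S3 advanced by each `a` (with S3 absorbing); every other symbol self-loops. The accepting set is {S2, S3}.
A 4-state machine:
        a   b   c  
>  S0   S1  S0  S0 
   S1   S2  S1  S1 
 * S2   S3  S2  S2 
 * S3   S3  S3  S3 
(> = start, * = accepting)

start=S0; accept=S2,S3; S0-a>S1; S0-b>S0; S0-c>S0; S1-a>S2; S1-b>S1; S1-c>S1; S2-a>S3; S2-b>S2; S2-c>S2; S3-a>S3; S3-b>S3; S3-c>S3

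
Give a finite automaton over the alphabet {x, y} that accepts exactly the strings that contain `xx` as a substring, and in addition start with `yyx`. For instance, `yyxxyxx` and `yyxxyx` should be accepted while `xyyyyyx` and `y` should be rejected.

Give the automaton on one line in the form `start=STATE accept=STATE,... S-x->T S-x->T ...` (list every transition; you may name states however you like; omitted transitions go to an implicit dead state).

Handle the two conditions separately and then intersect. The first has 3 states tracking whether and how much of `xx` has been seen; the second has 5 states tracking whether the input so far still matches the prefix `yyx`. A product state is a pair (one from each), accepting exactly when both do. Equivalent product states are then merged.
        x   y  
>  q0   q1  q2 
   q1   q1  q1 
   q2   q1  q3 
   q3   q4  q1 
   q4   q5  q6 
 * q5   q5  q5 
   q6   q4  q6 
(> = start, * = accepting)

start=q0 accept=q5 q0-x->q1 q0-y->q2 q1-x->q1 q1-y->q1 q2-x->q1 q2-y->q3 q3-x->q4 q3-y->q1 q4-x->q5 q4-y->q6 q5-x->q5 q5-y->q5 q6-x->q4 q6-y->q6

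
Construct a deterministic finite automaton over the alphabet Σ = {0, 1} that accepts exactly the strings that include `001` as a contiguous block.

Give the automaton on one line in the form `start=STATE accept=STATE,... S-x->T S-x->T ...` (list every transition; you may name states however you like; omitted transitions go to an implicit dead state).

start=S0 accept=S3 S0-0->S1 S0-1->S0 S1-0->S2 S1-1->S0 S2-0->S2 S2-1->S3 S3-0->S3 S3-1->S3

Track how much of `001` has been matched so far: state S0 is no progress, S3 is the absorbing accept state reached once `001` has occurred. Intermediate states record partial matches; on a mismatch, fall back to the longest reusable overlap.
4 states suffice.
        0   1  
>  S0   S1  S0 
   S1   S2  S0 
   S2   S2  S3 
 * S3   S3  S3 
(> = start, * = accepting)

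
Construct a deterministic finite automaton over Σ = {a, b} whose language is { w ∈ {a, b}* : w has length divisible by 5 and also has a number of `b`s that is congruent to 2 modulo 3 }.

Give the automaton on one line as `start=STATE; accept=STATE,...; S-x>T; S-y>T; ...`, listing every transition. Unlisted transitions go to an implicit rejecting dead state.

start=q0; accept=q13; q0-a>q1; q0-b>q2; q1-a>q3; q1-b>q4; q2-a>q4; q2-b>q5; q3-a>q6; q3-b>q7; q4-a>q7; q4-b>q8; q5-a>q8; q5-b>q6; q6-a>q9; q6-b>q10; q7-a>q10; q7-b>q11; q8-a>q11; q8-b>q9; q9-a>q0; q9-b>q12; q10-a>q12; q10-b>q13; q11-a>q13; q11-b>q0; q12-a>q2; q12-b>q14; q13-a>q14; q13-b>q1; q14-a>q5; q14-b>q3

Build one automaton per condition and run them in lockstep. The first has 5 states tracking the input length modulo 5; the second has 3 states tracking the count of `b`s modulo 3. A product state is a pair (one from each), accepting exactly when both do.
          a    b  
>  q0     q1   q2 
   q1     q3   q4 
   q2     q4   q5 
   q3     q6   q7 
   q4     q7   q8 
   q5     q8   q6 
   q6     q9  q10 
   q7    q10  q11 
   q8    q11   q9 
   q9     q0  q12 
   q10   q12  q13 
   q11   q13   q0 
   q12    q2  q14 
 * q13   q14   q1 
   q14    q5   q3 
(> = start, * = accepting)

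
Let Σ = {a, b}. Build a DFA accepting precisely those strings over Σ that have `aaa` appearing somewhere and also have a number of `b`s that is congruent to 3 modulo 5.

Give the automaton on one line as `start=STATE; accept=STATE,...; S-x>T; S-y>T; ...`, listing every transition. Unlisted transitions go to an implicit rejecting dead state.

start=q0; accept=q17; q0-a>q1; q0-b>q2; q1-a>q3; q1-b>q2; q2-a>q4; q2-b>q5; q3-a>q6; q3-b>q2; q4-a>q7; q4-b>q5; q5-a>q8; q5-b>q9; q6-a>q6; q6-b>q10; q7-a>q10; q7-b>q5; q8-a>q11; q8-b>q9; q9-a>q12; q9-b>q13; q10-a>q10; q10-b>q14; q11-a>q14; q11-b>q9; q12-a>q15; q12-b>q13; q13-a>q16; q13-b>q0; q14-a>q14; q14-b>q17; q15-a>q17; q15-b>q13; q16-a>q18; q16-b>q0; q17-a>q17; q17-b>q19; q18-a>q19; q18-b>q0; q19-a>q19; q19-b>q6

Build one automaton per condition and run them in lockstep. One (4 states) tracks whether and how much of `aaa` has been seen; the other (5 states) tracks the count of `b`s modulo 5. Each combined state is a pair, one component from each; accept when both components accept.
20 states suffice.
          a    b  
>  q0     q1   q2 
   q1     q3   q2 
   q2     q4   q5 
   q3     q6   q2 
   q4     q7   q5 
   q5     q8   q9 
   q6     q6  q10 
   q7    q10   q5 
   q8    q11   q9 
   q9    q12  q13 
   q10   q10  q14 
   q11   q14   q9 
   q12   q15  q13 
   q13   q16   q0 
   q14   q14  q17 
   q15   q17  q13 
   q16   q18   q0 
 * q17   q17  q19 
   q18   q19   q0 
   q19   q19   q6 
(> = start, * = accepting)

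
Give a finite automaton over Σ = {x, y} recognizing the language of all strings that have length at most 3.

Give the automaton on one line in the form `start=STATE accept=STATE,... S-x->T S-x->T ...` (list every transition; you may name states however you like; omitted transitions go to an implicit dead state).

start=A accept=A,B,C,D A-x->B A-y->B B-x->C B-y->C C-x->D C-y->D D-x->E D-y->E E-x->E E-y->E

We only need to distinguish lengths 0, 1, …, 3, and '>3'. Chain A → B → C → D → E on every symbol, with E looping. Accepting states: {A, B, C, D}.
       x  y 
>* A   B  B 
 * B   C  C 
 * C   D  D 
 * D   E  E 
   E   E  E 
(> = start, * = accepting)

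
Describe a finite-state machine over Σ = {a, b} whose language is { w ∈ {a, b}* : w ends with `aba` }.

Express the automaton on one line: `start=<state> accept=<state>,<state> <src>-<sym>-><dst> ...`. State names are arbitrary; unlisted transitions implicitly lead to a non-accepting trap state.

start=q0 accept=q3 q0-a->q1 q0-b->q0 q1-a->q1 q1-b->q2 q2-a->q3 q2-b->q0 q3-a->q1 q3-b->q2

Let each state record the length of the longest suffix of the input read so far that is also a prefix of `aba`. q1 means the last symbol is `a`; q2 means the last 2 symbols are `ab`; q3 means the last 3 symbols are `aba`. Accept only at q3, where the string currently ends in `aba`.
4 states suffice.
        a   b  
>  q0   q1  q0 
   q1   q1  q2 
   q2   q3  q0 
 * q3   q1  q2 
(> = start, * = accepting)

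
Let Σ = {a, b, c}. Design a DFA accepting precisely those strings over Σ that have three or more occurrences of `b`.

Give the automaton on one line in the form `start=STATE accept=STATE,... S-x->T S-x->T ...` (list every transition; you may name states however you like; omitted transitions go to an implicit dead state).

Count `b`s, saturating at 4: states q0 through q3 mean 0 through 3 `b`s seen; q4 means more than 3. Each `b` increments (capped at q4); other symbols loop. Accept from {q3, q4}.
5 states suffice.
        a   b   c  
>  q0   q0  q1  q0 
   q1   q1  q2  q1 
   q2   q2  q3  q2 
 * q3   q3  q4  q3 
 * q4   q4  q4  q4 
(> = start, * = accepting)

start=q0 accept=q3,q4 q0-a->q0 q0-b->q1 q0-c->q0 q1-a->q1 q1-b->q2 q1-c->q1 q2-a->q2 q2-b->q3 q2-c->q2 q3-a->q3 q3-b->q4 q3-c->q3 q4-a->q4 q4-b->q4 q4-c->q4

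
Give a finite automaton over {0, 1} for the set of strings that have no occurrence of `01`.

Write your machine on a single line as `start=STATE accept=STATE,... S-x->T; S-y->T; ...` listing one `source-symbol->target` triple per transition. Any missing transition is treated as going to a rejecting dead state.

This is the complement of 'contains `01`'. Use the same substring-matching states — s0 through s2 holding how much of `01` has just been matched — but flip the accepting set: everything except the trap s2 accepts.
3 states suffice.
        0   1  
>* s0   s1  s0 
 * s1   s1  s2 
   s2   s2  s2 
(> = start, * = accepting)

start=s0; accept=s0,s1; s0-0->s1; s0-1->s0; s1-0->s1; s1-1->s2; s2-0->s2; s2-1->s2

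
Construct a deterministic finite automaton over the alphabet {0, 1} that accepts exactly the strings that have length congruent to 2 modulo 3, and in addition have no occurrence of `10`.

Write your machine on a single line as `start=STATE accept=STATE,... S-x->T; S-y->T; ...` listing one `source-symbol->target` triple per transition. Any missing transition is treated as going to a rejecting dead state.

Build one automaton per condition and run them in lockstep. One (3 states) tracks the input length modulo 3; the other (3 states) tracks partial matches of the forbidden pattern `10`. Each combined state is a pair, one component from each; accept when both components accept. Minimizing collapses redundant product states.
A 7-state machine:
        0   1  
>  q0   q1  q2 
   q1   q3  q4 
   q2   q5  q4 
 * q3   q0  q6 
 * q4   q5  q6 
   q5   q5  q5 
   q6   q5  q2 
(> = start, * = accepting)

start=q0; accept=q3,q4; q0-0->q1; q0-1->q2; q1-0->q3; q1-1->q4; q2-0->q5; q2-1->q4; q3-0->q0; q3-1->q6; q4-0->q5; q4-1->q6; q5-0->q5; q5-1->q5; q6-0->q5; q6-1->q2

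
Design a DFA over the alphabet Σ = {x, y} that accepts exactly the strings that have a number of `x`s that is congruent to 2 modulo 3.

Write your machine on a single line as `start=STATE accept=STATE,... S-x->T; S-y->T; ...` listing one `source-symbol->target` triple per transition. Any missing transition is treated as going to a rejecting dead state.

The only thing that matters is how many `x`s have appeared, reduced mod 3. Use one state per residue: A for 0, …, C for 2. Reading `x` moves to the next residue; anything else stays put. C is accepting.
A 3-state machine:
       x  y 
>  A   B  A 
   B   C  B 
 * C   A  C 
(> = start, * = accepting)

start=A; accept=C; A-x->B; A-y->A; B-x->C; B-y->B; C-x->A; C-y->C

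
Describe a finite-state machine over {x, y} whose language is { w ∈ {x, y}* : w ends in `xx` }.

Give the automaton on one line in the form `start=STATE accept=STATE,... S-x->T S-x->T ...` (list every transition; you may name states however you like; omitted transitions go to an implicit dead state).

start=q0 accept=q2 q0-x->q1 q0-y->q0 q1-x->q2 q1-y->q0 q2-x->q2 q2-y->q0

Remember how much of `xx` the current input suffix matches. State q0 means no match yet; q1 means the last symbol is `x`; q2 means the last 2 symbols are `xx`. Only q2 accepts. On a mismatch, fall back to the longest proper suffix that is still a prefix of `xx`.
A 3-state machine:
        x   y  
>  q0   q1  q0 
   q1   q2  q0 
 * q2   q2  q0 
(> = start, * = accepting)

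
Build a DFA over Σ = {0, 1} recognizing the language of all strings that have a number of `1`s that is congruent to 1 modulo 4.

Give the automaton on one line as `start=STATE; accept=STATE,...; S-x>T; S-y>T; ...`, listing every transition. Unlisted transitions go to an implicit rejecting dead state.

start=q0; accept=q1; q0-0>q0; q0-1>q1; q1-0>q1; q1-1>q2; q2-0>q2; q2-1>q3; q3-0>q3; q3-1>q0

Keep the running count of `1`s modulo 4: each `1` advances along the cycle q0 → q1 → q2 → q3 → q0 while other symbols loop. Accept at q1.
4 states suffice.
        0   1  
>  q0   q0  q1 
 * q1   q1  q2 
   q2   q2  q3 
   q3   q3  q0 
(> = start, * = accepting)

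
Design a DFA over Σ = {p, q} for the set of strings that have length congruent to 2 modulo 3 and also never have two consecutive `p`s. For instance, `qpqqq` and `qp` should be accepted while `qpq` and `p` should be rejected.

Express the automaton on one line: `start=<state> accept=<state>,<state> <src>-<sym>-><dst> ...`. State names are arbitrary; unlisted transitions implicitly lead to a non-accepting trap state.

Handle the two conditions separately and then intersect. The first has 3 states tracking the input length modulo 3; the second has 3 states tracking partial matches of the forbidden pattern `pp`. A product state is a pair (one from each), accepting exactly when both do. After merging equivalent states the machine shrinks.
A 7-state machine:
        p   q  
>  s0   s1  s2 
   s1   s3  s4 
   s2   s5  s4 
   s3   s3  s3 
 * s4   s6  s0 
 * s5   s3  s0 
   s6   s3  s2 
(> = start, * = accepting)

start=s0 accept=s4,s5 s0-p->s1 s0-q->s2 s1-p->s3 s1-q->s4 s2-p->s5 s2-q->s4 s3-p->s3 s3-q->s3 s4-p->s6 s4-q->s0 s5-p->s3 s5-q->s0 s6-p->s3 s6-q->s2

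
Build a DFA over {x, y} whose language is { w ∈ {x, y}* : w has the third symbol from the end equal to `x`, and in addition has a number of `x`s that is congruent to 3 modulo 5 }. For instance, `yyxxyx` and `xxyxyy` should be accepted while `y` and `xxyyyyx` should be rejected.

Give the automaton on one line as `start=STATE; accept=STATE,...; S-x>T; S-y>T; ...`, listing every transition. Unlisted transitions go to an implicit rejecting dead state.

Run two small machines in parallel and take their product. The first has 15 states tracking the last 3 symbols read; the second has 5 states tracking the count of `x`s modulo 5. A product state is a pair (one from each), accepting exactly when both do. Minimizing collapses redundant product states.
With 16 states:
          x    y  
>  q0     q1   q0 
   q1     q2   q3 
   q2     q4   q5 
   q3     q6   q3 
 * q4     q7   q8 
   q5     q9  q10 
   q6    q11   q5 
   q7     q0   q7 
 * q8     q7  q12 
 * q9     q7  q13 
   q10   q14  q10 
   q11    q7   q8 
 * q12    q7  q15 
   q13    q7  q12 
   q14    q7  q13 
   q15    q7  q15 
(> = start, * = accepting)

start=q0; accept=q4,q8,q9,q12; q0-x>q1; q0-y>q0; q1-x>q2; q1-y>q3; q2-x>q4; q2-y>q5; q3-x>q6; q3-y>q3; q4-x>q7; q4-y>q8; q5-x>q9; q5-y>q10; q6-x>q11; q6-y>q5; q7-x>q0; q7-y>q7; q8-x>q7; q8-y>q12; q9-x>q7; q9-y>q13; q10-x>q14; q10-y>q10; q11-x>q7; q11-y>q8; q12-x>q7; q12-y>q15; q13-x>q7; q13-y>q12; q14-x>q7; q14-y>q13; q15-x>q7; q15-y>q15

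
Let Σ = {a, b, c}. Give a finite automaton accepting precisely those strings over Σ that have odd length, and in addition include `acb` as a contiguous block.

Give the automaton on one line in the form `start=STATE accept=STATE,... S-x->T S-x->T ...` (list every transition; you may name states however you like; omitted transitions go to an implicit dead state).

start=S0 accept=S6 S0-a->S1 S0-b->S2 S0-c->S2 S1-a->S3 S1-b->S0 S1-c->S4 S2-a->S3 S2-b->S0 S2-c->S0 S3-a->S1 S3-b->S2 S3-c->S5 S4-a->S1 S4-b->S6 S4-c->S2 S5-a->S3 S5-b->S7 S5-c->S0 S6-a->S7 S6-b->S7 S6-c->S7 S7-a->S6 S7-b->S6 S7-c->S6

Handle the two conditions separately and then intersect. One (2 states) tracks the input length modulo 2; the other (4 states) tracks whether and how much of `acb` has been seen. Each combined state is a pair, one component from each; accept when both components accept.
8 states suffice.
        a   b   c  
>  S0   S1  S2  S2 
   S1   S3  S0  S4 
   S2   S3  S0  S0 
   S3   S1  S2  S5 
   S4   S1  S6  S2 
   S5   S3  S7  S0 
 * S6   S7  S7  S7 
   S7   S6  S6  S6 
(> = start, * = accepting)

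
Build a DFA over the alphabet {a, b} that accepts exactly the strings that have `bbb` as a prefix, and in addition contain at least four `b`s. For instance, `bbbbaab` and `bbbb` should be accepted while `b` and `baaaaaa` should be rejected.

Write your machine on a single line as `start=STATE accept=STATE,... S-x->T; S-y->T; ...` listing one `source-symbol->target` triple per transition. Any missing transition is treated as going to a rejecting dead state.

Build one automaton per condition and run them in lockstep. One (5 states) tracks whether the input so far still matches the prefix `bbb`; the other (6 states) tracks the count of `b`s, saturating at 5. Each combined state is a pair, one component from each; accept when both components accept. Equivalent product states are then merged.
        a   b  
>  q0   q1  q2 
   q1   q1  q1 
   q2   q1  q3 
   q3   q1  q4 
   q4   q4  q5 
 * q5   q5  q5 
(> = start, * = accepting)

start=q0; accept=q5; q0-a->q1; q0-b->q2; q1-a->q1; q1-b->q1; q2-a->q1; q2-b->q3; q3-a->q1; q3-b->q4; q4-a->q4; q4-b->q5; q5-a->q5; q5-b->q5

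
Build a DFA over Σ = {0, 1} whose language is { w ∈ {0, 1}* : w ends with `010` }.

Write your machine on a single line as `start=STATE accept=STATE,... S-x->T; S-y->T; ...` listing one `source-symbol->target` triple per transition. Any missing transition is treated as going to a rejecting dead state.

Let each state record the length of the longest suffix of the input read so far that is also a prefix of `010`. s1 means the last symbol is `0`; s2 means the last 2 symbols are `01`; s3 means the last 3 symbols are `010`. Accept only at s3, where the string currently ends in `010`.
4 states suffice.
        0   1  
>  s0   s1  s0 
   s1   s1  s2 
   s2   s3  s0 
 * s3   s1  s2 
(> = start, * = accepting)

start=s0; accept=s3; s0-0->s1; s0-1->s0; s1-0->s1; s1-1->s2; s2-0->s3; s2-1->s0; s3-0->s1; s3-1->s2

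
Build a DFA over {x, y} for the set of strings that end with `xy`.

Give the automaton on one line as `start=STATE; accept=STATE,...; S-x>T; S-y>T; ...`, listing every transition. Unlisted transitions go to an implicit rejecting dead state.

Let each state record the length of the longest suffix of the input read so far that is also a prefix of `xy`. S1 means the last symbol is `x`; S2 means the last 2 symbols are `xy`. Accept only at S2, where the string currently ends in `xy`.
With 3 states:
        x   y  
>  S0   S1  S0 
   S1   S1  S2 
 * S2   S1  S0 
(> = start, * = accepting)

start=S0; accept=S2; S0-x>S1; S0-y>S0; S1-x>S1; S1-y>S2; S2-x>S1; S2-y>S0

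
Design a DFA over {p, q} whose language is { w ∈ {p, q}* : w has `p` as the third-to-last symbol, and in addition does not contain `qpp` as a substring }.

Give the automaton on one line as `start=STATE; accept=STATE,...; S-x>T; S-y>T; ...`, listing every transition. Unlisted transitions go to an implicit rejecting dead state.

Handle the two conditions separately and then intersect. The first has 15 states tracking the last 3 symbols read; the second has 4 states tracking partial matches of the forbidden pattern `qpp`. A product state is a pair (one from each), accepting exactly when both do. Minimizing collapses redundant product states.
An 11-state machine:
          p    q  
>  S0     S1   S2 
   S1     S3   S4 
   S2     S5   S2 
   S3     S6   S7 
   S4     S8   S9 
   S5    S10   S4 
 * S6     S6   S7 
 * S7     S8   S9 
 * S8    S10   S4 
 * S9     S5   S2 
   S10   S10  S10 
(> = start, * = accepting)

start=S0; accept=S6,S7,S8,S9; S0-p>S1; S0-q>S2; S1-p>S3; S1-q>S4; S2-p>S5; S2-q>S2; S3-p>S6; S3-q>S7; S4-p>S8; S4-q>S9; S5-p>S10; S5-q>S4; S6-p>S6; S6-q>S7; S7-p>S8; S7-q>S9; S8-p>S10; S8-q>S4; S9-p>S5; S9-q>S2; S10-p>S10; S10-q>S10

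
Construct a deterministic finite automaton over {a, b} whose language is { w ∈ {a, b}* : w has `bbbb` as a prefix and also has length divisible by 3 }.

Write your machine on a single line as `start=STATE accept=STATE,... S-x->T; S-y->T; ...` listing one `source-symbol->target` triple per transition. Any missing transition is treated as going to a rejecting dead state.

Run two small machines in parallel and take their product. The first has 6 states tracking whether the input so far still matches the prefix `bbbb`; the second has 3 states tracking the input length modulo 3. A product state is a pair (one from each), accepting exactly when both do. After merging equivalent states the machine shrinks.
        a   b  
>  s0   s1  s2 
   s1   s1  s1 
   s2   s1  s3 
   s3   s1  s4 
   s4   s1  s5 
   s5   s6  s6 
   s6   s7  s7 
 * s7   s5  s5 
(> = start, * = accepting)

start=s0; accept=s7; s0-a->s1; s0-b->s2; s1-a->s1; s1-b->s1; s2-a->s1; s2-b->s3; s3-a->s1; s3-b->s4; s4-a->s1; s4-b->s5; s5-a->s6; s5-b->s6; s6-a->s7; s6-b->s7; s7-a->s5; s7-b->s5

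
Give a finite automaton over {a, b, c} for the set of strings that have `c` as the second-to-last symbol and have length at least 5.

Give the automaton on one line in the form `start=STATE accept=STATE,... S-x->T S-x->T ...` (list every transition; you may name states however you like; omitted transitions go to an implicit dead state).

Build one automaton per condition and run them in lockstep. The first has 13 states tracking the last 2 symbols read; the second has 7 states tracking the input length, saturating at 6. A product state is a pair (one from each), accepting exactly when both do. After merging equivalent states the machine shrinks.
With 7 states:
        a   b   c  
>  S0   S1  S1  S1 
   S1   S2  S2  S2 
   S2   S3  S3  S3 
   S3   S3  S3  S4 
   S4   S5  S5  S6 
 * S5   S3  S3  S4 
 * S6   S5  S5  S6 
(> = start, * = accepting)

start=S0 accept=S5,S6 S0-a->S1 S0-b->S1 S0-c->S1 S1-a->S2 S1-b->S2 S1-c->S2 S2-a->S3 S2-b->S3 S2-c->S3 S3-a->S3 S3-b->S3 S3-c->S4 S4-a->S5 S4-b->S5 S4-c->S6 S5-a->S3 S5-b->S3 S5-c->S4 S6-a->S5 S6-b->S5 S6-c->S6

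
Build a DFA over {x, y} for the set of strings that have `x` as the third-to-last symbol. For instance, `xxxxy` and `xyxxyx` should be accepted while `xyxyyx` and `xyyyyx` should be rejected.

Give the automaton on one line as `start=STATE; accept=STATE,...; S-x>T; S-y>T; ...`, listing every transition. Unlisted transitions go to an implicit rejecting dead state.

A DFA must remember the last 3 symbols (since which symbol is third-to-last isn't known until the input ends). Use one state per possible window of the last ≤3 symbols; accept from those whose window starts with `x`.
15 states suffice.
          x    y  
>  q0     q1   q2 
   q1     q3   q4 
   q2     q5   q6 
   q3     q7   q8 
   q4     q9  q10 
   q5    q11  q12 
   q6    q13  q14 
 * q7     q7   q8 
 * q8     q9  q10 
 * q9    q11  q12 
 * q10   q13  q14 
   q11    q7   q8 
   q12    q9  q10 
   q13   q11  q12 
   q14   q13  q14 
(> = start, * = accepting)

start=q0; accept=q7,q8,q9,q10; q0-x>q1; q0-y>q2; q1-x>q3; q1-y>q4; q2-x>q5; q2-y>q6; q3-x>q7; q3-y>q8; q4-x>q9; q4-y>q10; q5-x>q11; q5-y>q12; q6-x>q13; q6-y>q14; q7-x>q7; q7-y>q8; q8-x>q9; q8-y>q10; q9-x>q11; q9-y>q12; q10-x>q13; q10-y>q14; q11-x>q7; q11-y>q8; q12-x>q9; q12-y>q10; q13-x>q11; q13-y>q12; q14-x>q13; q14-y>q14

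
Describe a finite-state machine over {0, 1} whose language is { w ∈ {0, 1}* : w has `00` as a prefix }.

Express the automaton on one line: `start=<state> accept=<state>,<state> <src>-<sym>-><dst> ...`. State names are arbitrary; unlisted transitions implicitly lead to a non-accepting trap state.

start=A accept=C A-0->B A-1->D B-0->C B-1->D C-0->C C-1->C D-0->D D-1->D

Check the first 2 symbols one by one: A through B record how many have matched `00` so far; any wrong symbol goes to the dead state D. After all 2 match we enter the accepting sink C.
4 states suffice.
       0  1 
>  A   B  D 
   B   C  D 
 * C   C  C 
   D   D  D 
(> = start, * = accepting)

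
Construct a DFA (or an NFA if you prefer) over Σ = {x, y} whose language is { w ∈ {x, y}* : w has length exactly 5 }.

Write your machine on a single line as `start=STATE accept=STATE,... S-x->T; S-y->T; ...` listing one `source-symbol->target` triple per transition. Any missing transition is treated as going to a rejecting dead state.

Count input length up to 6: every symbol moves from s0 toward s6, which means 'more than 5' and absorbs. Accept from {s5}.
A 7-state machine:
        x   y  
>  s0   s1  s1 
   s1   s2  s2 
   s2   s3  s3 
   s3   s4  s4 
   s4   s5  s5 
 * s5   s6  s6 
   s6   s6  s6 
(> = start, * = accepting)

start=s0; accept=s5; s0-x->s1; s0-y->s1; s1-x->s2; s1-y->s2; s2-x->s3; s2-y->s3; s3-x->s4; s3-y->s4; s4-x->s5; s4-y->s5; s5-x->s6; s5-y->s6; s6-x->s6; s6-y->s6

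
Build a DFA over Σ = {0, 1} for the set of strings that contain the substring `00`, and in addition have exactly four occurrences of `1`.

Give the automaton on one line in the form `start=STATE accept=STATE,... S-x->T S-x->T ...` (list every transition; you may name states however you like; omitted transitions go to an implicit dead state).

Run two small machines in parallel and take their product. One (3 states) tracks whether and how much of `00` has been seen; the other (6 states) tracks the count of `1`s, saturating at 5. Each combined state is a pair, one component from each; accept when both components accept. After merging equivalent states the machine shrinks.
With 16 states:
          0    1  
>  q0     q1   q2 
   q1     q3   q2 
   q2     q4   q5 
   q3     q3   q6 
   q4     q6   q5 
   q5     q7   q8 
   q6     q6   q9 
   q7     q9   q8 
   q8    q10  q11 
   q9     q9  q12 
   q10   q12  q11 
   q11   q13  q14 
   q12   q12  q15 
   q13   q15  q14 
   q14   q14  q14 
 * q15   q15  q14 
(> = start, * = accepting)

start=q0 accept=q15 q0-0->q1 q0-1->q2 q1-0->q3 q1-1->q2 q2-0->q4 q2-1->q5 q3-0->q3 q3-1->q6 q4-0->q6 q4-1->q5 q5-0->q7 q5-1->q8 q6-0->q6 q6-1->q9 q7-0->q9 q7-1->q8 q8-0->q10 q8-1->q11 q9-0->q9 q9-1->q12 q10-0->q12 q10-1->q11 q11-0->q13 q11-1->q14 q12-0->q12 q12-1->q15 q13-0->q15 q13-1->q14 q14-0->q14 q14-1->q14 q15-0->q15 q15-1->q14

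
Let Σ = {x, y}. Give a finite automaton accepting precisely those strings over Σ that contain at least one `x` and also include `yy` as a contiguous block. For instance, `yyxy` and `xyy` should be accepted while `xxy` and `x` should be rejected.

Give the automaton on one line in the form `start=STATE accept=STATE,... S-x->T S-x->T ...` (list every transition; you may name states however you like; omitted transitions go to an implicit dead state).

start=s0 accept=s5 s0-x->s1 s0-y->s2 s1-x->s1 s1-y->s3 s2-x->s1 s2-y->s4 s3-x->s1 s3-y->s5 s4-x->s5 s4-y->s4 s5-x->s5 s5-y->s5

Handle the two conditions separately and then intersect. The first has 3 states tracking the count of `x`s, saturating at 2; the second has 3 states tracking whether and how much of `yy` has been seen. A product state is a pair (one from each), accepting exactly when both do. After merging equivalent states the machine shrinks.
        x   y  
>  s0   s1  s2 
   s1   s1  s3 
   s2   s1  s4 
   s3   s1  s5 
   s4   s5  s4 
 * s5   s5  s5 
(> = start, * = accepting)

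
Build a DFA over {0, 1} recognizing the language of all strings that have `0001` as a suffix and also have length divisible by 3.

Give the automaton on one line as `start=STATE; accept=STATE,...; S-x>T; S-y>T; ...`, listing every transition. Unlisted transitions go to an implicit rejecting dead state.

start=q0; accept=q6; q0-0>q1; q0-1>q1; q1-0>q2; q1-1>q2; q2-0>q3; q2-1>q0; q3-0>q4; q3-1>q1; q4-0>q5; q4-1>q2; q5-0>q3; q5-1>q6; q6-0>q1; q6-1>q1

Run two small machines in parallel and take their product. One (5 states) tracks how much of the suffix `0001` has currently been matched; the other (3 states) tracks the input length modulo 3. Each combined state is a pair, one component from each; accept when both components accept. After merging equivalent states the machine shrinks.
7 states suffice.
        0   1  
>  q0   q1  q1 
   q1   q2  q2 
   q2   q3  q0 
   q3   q4  q1 
   q4   q5  q2 
   q5   q3  q6 
 * q6   q1  q1 
(> = start, * = accepting)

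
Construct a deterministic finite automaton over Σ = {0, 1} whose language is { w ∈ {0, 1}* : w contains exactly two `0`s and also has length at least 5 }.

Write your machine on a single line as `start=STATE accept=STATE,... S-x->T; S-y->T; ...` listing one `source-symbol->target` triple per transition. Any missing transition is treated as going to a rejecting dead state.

start=S0; accept=S12; S0-0->S1; S0-1->S2; S1-0->S3; S1-1->S4; S2-0->S4; S2-1->S5; S3-0->S6; S3-1->S7; S4-0->S7; S4-1->S8; S5-0->S8; S5-1->S9; S6-0->S6; S6-1->S6; S7-0->S6; S7-1->S10; S8-0->S10; S8-1->S11; S9-0->S11; S9-1->S9; S10-0->S6; S10-1->S12; S11-0->S12; S11-1->S11; S12-0->S6; S12-1->S12

Build one automaton per condition and run them in lockstep. The first has 4 states tracking the count of `0`s, saturating at 3; the second has 7 states tracking the input length, saturating at 6. A product state is a pair (one from each), accepting exactly when both do. Equivalent product states are then merged.
A 13-state machine:
          0    1  
>  S0     S1   S2 
   S1     S3   S4 
   S2     S4   S5 
   S3     S6   S7 
   S4     S7   S8 
   S5     S8   S9 
   S6     S6   S6 
   S7     S6  S10 
   S8    S10  S11 
   S9    S11   S9 
   S10    S6  S12 
   S11   S12  S11 
 * S12    S6  S12 
(> = start, * = accepting)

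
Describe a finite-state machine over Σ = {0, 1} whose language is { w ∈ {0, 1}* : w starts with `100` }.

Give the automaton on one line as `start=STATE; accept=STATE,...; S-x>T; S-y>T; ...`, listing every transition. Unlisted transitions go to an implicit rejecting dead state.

Check the first 3 symbols one by one: q0 through q2 record how many have matched `100` so far; any wrong symbol goes to the dead state q4. After all 3 match we enter the accepting sink q3.
With 5 states:
        0   1  
>  q0   q4  q1 
   q1   q2  q4 
   q2   q3  q4 
 * q3   q3  q3 
   q4   q4  q4 
(> = start, * = accepting)

start=q0; accept=q3; q0-0>q4; q0-1>q1; q1-0>q2; q1-1>q4; q2-0>q3; q2-1>q4; q3-0>q3; q3-1>q3; q4-0>q4; q4-1>q4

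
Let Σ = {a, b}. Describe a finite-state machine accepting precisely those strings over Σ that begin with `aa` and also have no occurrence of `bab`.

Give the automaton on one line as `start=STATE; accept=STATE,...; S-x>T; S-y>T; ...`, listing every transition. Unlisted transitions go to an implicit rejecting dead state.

Build one automaton per condition and run them in lockstep. The first has 4 states tracking whether the input so far still matches the prefix `aa`; the second has 4 states tracking partial matches of the forbidden pattern `bab`. A product state is a pair (one from each), accepting exactly when both do.
10 states suffice.
        a   b  
>  s0   s1  s2 
   s1   s3  s2 
   s2   s4  s2 
 * s3   s3  s5 
   s4   s6  s7 
 * s5   s8  s5 
   s6   s6  s2 
   s7   s7  s7 
 * s8   s3  s9 
   s9   s9  s9 
(> = start, * = accepting)

start=s0; accept=s3,s5,s8; s0-a>s1; s0-b>s2; s1-a>s3; s1-b>s2; s2-a>s4; s2-b>s2; s3-a>s3; s3-b>s5; s4-a>s6; s4-b>s7; s5-a>s8; s5-b>s5; s6-a>s6; s6-b>s2; s7-a>s7; s7-b>s7; s8-a>s3; s8-b>s9; s9-a>s9; s9-b>s9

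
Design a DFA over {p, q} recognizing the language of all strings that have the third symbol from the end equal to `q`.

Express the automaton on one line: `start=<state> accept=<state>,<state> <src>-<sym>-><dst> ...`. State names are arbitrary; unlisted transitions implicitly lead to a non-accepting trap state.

start=S0 accept=S11,S12,S13,S14 S0-p->S1 S0-q->S2 S1-p->S3 S1-q->S4 S2-p->S5 S2-q->S6 S3-p->S7 S3-q->S8 S4-p->S9 S4-q->S10 S5-p->S11 S5-q->S12 S6-p->S13 S6-q->S14 S7-p->S7 S7-q->S8 S8-p->S9 S8-q->S10 S9-p->S11 S9-q->S12 S10-p->S13 S10-q->S14 S11-p->S7 S11-q->S8 S12-p->S9 S12-q->S10 S13-p->S11 S13-q->S12 S14-p->S13 S14-q->S14

A DFA must remember the last 3 symbols (since which symbol is third-to-last isn't known until the input ends). Use one state per possible window of the last ≤3 symbols; accept from those whose window starts with `q`.
A 15-state machine:
          p    q  
>  S0     S1   S2 
   S1     S3   S4 
   S2     S5   S6 
   S3     S7   S8 
   S4     S9  S10 
   S5    S11  S12 
   S6    S13  S14 
   S7     S7   S8 
   S8     S9  S10 
   S9    S11  S12 
   S10   S13  S14 
 * S11    S7   S8 
 * S12    S9  S10 
 * S13   S11  S12 
 * S14   S13  S14 
(> = start, * = accepting)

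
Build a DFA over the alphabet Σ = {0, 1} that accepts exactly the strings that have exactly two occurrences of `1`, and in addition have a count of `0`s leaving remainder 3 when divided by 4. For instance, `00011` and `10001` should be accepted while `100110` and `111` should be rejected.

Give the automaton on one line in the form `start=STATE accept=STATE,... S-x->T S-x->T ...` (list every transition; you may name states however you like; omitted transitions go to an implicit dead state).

Handle the two conditions separately and then intersect. One (4 states) tracks the count of `1`s, saturating at 3; the other (4 states) tracks the count of `0`s modulo 4. Each combined state is a pair, one component from each; accept when both components accept.
A 16-state machine:
          0    1  
>  S0     S1   S2 
   S1     S3   S4 
   S2     S4   S5 
   S3     S6   S7 
   S4     S7   S8 
   S5     S8   S9 
   S6     S0  S10 
   S7    S10  S11 
   S8    S11  S12 
   S9    S12   S9 
   S10    S2  S13 
   S11   S13  S14 
   S12   S14  S12 
 * S13    S5  S15 
   S14   S15  S14 
   S15    S9  S15 
(> = start, * = accepting)

start=S0 accept=S13 S0-0->S1 S0-1->S2 S1-0->S3 S1-1->S4 S2-0->S4 S2-1->S5 S3-0->S6 S3-1->S7 S4-0->S7 S4-1->S8 S5-0->S8 S5-1->S9 S6-0->S0 S6-1->S10 S7-0->S10 S7-1->S11 S8-0->S11 S8-1->S12 S9-0->S12 S9-1->S9 S10-0->S2 S10-1->S13 S11-0->S13 S11-1->S14 S12-0->S14 S12-1->S12 S13-0->S5 S13-1->S15 S14-0->S15 S14-1->S14 S15-0->S9 S15-1->S15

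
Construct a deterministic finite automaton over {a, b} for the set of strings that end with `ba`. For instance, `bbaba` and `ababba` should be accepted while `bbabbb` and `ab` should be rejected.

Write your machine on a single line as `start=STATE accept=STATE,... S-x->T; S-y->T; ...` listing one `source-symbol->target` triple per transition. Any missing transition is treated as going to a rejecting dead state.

start=q0; accept=q2; q0-a->q0; q0-b->q1; q1-a->q2; q1-b->q1; q2-a->q0; q2-b->q1

Let each state record the length of the longest suffix of the input read so far that is also a prefix of `ba`. q1 means the last symbol is `b`; q2 means the last 2 symbols are `ba`. Accept only at q2, where the string currently ends in `ba`.
        a   b  
>  q0   q0  q1 
   q1   q2  q1 
 * q2   q0  q1 
(> = start, * = accepting)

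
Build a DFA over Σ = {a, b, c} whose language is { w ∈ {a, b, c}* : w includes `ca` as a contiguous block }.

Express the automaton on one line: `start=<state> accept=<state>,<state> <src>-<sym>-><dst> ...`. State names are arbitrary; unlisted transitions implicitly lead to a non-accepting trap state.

start=q0 accept=q2 q0-a->q0 q0-b->q0 q0-c->q1 q1-a->q2 q1-b->q0 q1-c->q1 q2-a->q2 q2-b->q2 q2-c->q2

States q0..q1 record the length of the longest prefix of `ca` that matches the current input suffix. Reaching q2 means `ca` has been seen, and we stay there forever. Accept from q2.
3 states suffice.
        a   b   c  
>  q0   q0  q0  q1 
   q1   q2  q0  q1 
 * q2   q2  q2  q2 
(> = start, * = accepting)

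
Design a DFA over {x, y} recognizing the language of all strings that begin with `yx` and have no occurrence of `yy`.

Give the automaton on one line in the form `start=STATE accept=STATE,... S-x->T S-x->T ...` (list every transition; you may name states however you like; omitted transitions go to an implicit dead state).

Handle the two conditions separately and then intersect. The first has 4 states tracking whether the input so far still matches the prefix `yx`; the second has 3 states tracking partial matches of the forbidden pattern `yy`. A product state is a pair (one from each), accepting exactly when both do. After merging equivalent states the machine shrinks.
A 5-state machine:
        x   y  
>  S0   S1  S2 
   S1   S1  S1 
   S2   S3  S1 
 * S3   S3  S4 
 * S4   S3  S1 
(> = start, * = accepting)

start=S0 accept=S3,S4 S0-x->S1 S0-y->S2 S1-x->S1 S1-y->S1 S2-x->S3 S2-y->S1 S3-x->S3 S3-y->S4 S4-x->S3 S4-y->S1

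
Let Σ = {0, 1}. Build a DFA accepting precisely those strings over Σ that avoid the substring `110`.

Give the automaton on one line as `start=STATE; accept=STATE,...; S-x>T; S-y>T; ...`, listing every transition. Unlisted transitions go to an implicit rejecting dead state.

start=q0; accept=q0,q1,q2; q0-0>q0; q0-1>q1; q1-0>q0; q1-1>q2; q2-0>q3; q2-1>q2; q3-0>q3; q3-1>q3

This is the complement of 'contains `110`'. Use the same substring-matching states — q0 through q3 holding how much of `110` has just been matched — but flip the accepting set: everything except the trap q3 accepts.
        0   1  
>* q0   q0  q1 
 * q1   q0  q2 
 * q2   q3  q2 
   q3   q3  q3 
(> = start, * = accepting)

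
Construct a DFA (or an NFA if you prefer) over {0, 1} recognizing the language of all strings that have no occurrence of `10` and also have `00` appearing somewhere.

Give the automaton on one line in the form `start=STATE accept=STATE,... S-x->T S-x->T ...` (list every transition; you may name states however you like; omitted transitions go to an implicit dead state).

start=S0 accept=S3,S5 S0-0->S1 S0-1->S2 S1-0->S3 S1-1->S2 S2-0->S4 S2-1->S2 S3-0->S3 S3-1->S5 S4-0->S6 S4-1->S7 S5-0->S6 S5-1->S5 S6-0->S6 S6-1->S6 S7-0->S4 S7-1->S7

Handle the two conditions separately and then intersect. One (3 states) tracks partial matches of the forbidden pattern `10`; the other (3 states) tracks whether and how much of `00` has been seen. Each combined state is a pair, one component from each; accept when both components accept.
        0   1  
>  S0   S1  S2 
   S1   S3  S2 
   S2   S4  S2 
 * S3   S3  S5 
   S4   S6  S7 
 * S5   S6  S5 
   S6   S6  S6 
   S7   S4  S7 
(> = start, * = accepting)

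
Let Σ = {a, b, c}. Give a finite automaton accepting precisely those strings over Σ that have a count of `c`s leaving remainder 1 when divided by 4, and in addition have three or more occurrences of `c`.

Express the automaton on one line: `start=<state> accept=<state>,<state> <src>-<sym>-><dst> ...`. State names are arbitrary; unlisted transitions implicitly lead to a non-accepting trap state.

start=s0 accept=s5 s0-a->s0 s0-b->s0 s0-c->s1 s1-a->s1 s1-b->s1 s1-c->s2 s2-a->s2 s2-b->s2 s2-c->s3 s3-a->s3 s3-b->s3 s3-c->s4 s4-a->s4 s4-b->s4 s4-c->s5 s5-a->s5 s5-b->s5 s5-c->s2

Handle the two conditions separately and then intersect. The first has 4 states tracking the count of `c`s modulo 4; the second has 5 states tracking the count of `c`s, saturating at 4. A product state is a pair (one from each), accepting exactly when both do. Minimizing collapses redundant product states.
6 states suffice.
        a   b   c  
>  s0   s0  s0  s1 
   s1   s1  s1  s2 
   s2   s2  s2  s3 
   s3   s3  s3  s4 
   s4   s4  s4  s5 
 * s5   s5  s5  s2 
(> = start, * = accepting)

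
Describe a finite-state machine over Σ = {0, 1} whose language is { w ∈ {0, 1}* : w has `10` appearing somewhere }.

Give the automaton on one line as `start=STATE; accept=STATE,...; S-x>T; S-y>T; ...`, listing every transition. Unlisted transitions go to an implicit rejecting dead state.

Track how much of `10` has been matched so far: state s0 is no progress, s2 is the absorbing accept state reached once `10` has occurred. Intermediate states record partial matches; on a mismatch, fall back to the longest reusable overlap.
3 states suffice.
        0   1  
>  s0   s0  s1 
   s1   s2  s1 
 * s2   s2  s2 
(> = start, * = accepting)

start=s0; accept=s2; s0-0>s0; s0-1>s1; s1-0>s2; s1-1>s1; s2-0>s2; s2-1>s2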